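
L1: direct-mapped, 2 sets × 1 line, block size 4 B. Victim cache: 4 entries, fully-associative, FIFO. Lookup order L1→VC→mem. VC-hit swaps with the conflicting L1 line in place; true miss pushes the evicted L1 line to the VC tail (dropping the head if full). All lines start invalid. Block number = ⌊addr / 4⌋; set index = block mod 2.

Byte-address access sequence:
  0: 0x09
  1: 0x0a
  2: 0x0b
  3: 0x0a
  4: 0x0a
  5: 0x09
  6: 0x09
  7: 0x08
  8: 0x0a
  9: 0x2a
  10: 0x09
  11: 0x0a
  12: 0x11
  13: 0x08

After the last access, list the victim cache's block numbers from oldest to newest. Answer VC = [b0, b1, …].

0: 0x9 (blk 2, set 0) → MISS  vc=[]
1: 0xa (blk 2, set 0) → L1-HIT  vc=[]
2: 0xb (blk 2, set 0) → L1-HIT  vc=[]
3: 0xa (blk 2, set 0) → L1-HIT  vc=[]
4: 0xa (blk 2, set 0) → L1-HIT  vc=[]
5: 0x9 (blk 2, set 0) → L1-HIT  vc=[]
6: 0x9 (blk 2, set 0) → L1-HIT  vc=[]
7: 0x8 (blk 2, set 0) → L1-HIT  vc=[]
8: 0xa (blk 2, set 0) → L1-HIT  vc=[]
9: 0x2a (blk 10, set 0) → MISS  vc=[2]
10: 0x9 (blk 2, set 0) → VC-HIT  vc=[10]
11: 0xa (blk 2, set 0) → L1-HIT  vc=[10]
12: 0x11 (blk 4, set 0) → MISS  vc=[10, 2]
13: 0x8 (blk 2, set 0) → VC-HIT  vc=[10, 4]

VC = [10, 4]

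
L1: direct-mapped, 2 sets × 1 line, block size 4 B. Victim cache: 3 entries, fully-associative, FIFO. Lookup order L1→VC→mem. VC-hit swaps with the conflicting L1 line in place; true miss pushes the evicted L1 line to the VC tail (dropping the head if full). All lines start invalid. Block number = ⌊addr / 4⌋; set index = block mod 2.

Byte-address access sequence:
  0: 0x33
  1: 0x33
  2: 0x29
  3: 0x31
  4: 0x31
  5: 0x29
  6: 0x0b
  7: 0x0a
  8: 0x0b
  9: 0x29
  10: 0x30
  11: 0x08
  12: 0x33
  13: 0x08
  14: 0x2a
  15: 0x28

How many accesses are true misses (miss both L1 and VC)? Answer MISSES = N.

MISSES = 3

  [0] addr=0x33 blk=12 s=0: MISS | VC []
  [1] addr=0x33 blk=12 s=0: L1-HIT | VC []
  [2] addr=0x29 blk=10 s=0: MISS | VC [12]
  [3] addr=0x31 blk=12 s=0: VC-HIT | VC [10]
  [4] addr=0x31 blk=12 s=0: L1-HIT | VC [10]
  [5] addr=0x29 blk=10 s=0: VC-HIT | VC [12]
  [6] addr=0xb blk=2 s=0: MISS | VC [12, 10]
  [7] addr=0xa blk=2 s=0: L1-HIT | VC [12, 10]
  [8] addr=0xb blk=2 s=0: L1-HIT | VC [12, 10]
  [9] addr=0x29 blk=10 s=0: VC-HIT | VC [12, 2]
  [10] addr=0x30 blk=12 s=0: VC-HIT | VC [10, 2]
  [11] addr=0x8 blk=2 s=0: VC-HIT | VC [10, 12]
  [12] addr=0x33 blk=12 s=0: VC-HIT | VC [10, 2]
  [13] addr=0x8 blk=2 s=0: VC-HIT | VC [10, 12]
  [14] addr=0x2a blk=10 s=0: VC-HIT | VC [2, 12]
  [15] addr=0x28 blk=10 s=0: L1-HIT | VC [2, 12]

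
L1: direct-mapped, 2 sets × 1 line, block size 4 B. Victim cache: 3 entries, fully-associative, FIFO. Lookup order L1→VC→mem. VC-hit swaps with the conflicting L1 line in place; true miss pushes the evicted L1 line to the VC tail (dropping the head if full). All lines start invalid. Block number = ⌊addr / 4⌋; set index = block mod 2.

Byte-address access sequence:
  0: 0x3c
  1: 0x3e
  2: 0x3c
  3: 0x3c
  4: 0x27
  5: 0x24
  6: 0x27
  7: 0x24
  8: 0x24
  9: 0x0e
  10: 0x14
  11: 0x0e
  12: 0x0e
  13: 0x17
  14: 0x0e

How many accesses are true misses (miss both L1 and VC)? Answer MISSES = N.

0: 0x3c (blk 15, set 1) → MISS  vc=[]
1: 0x3e (blk 15, set 1) → L1-HIT  vc=[]
2: 0x3c (blk 15, set 1) → L1-HIT  vc=[]
3: 0x3c (blk 15, set 1) → L1-HIT  vc=[]
4: 0x27 (blk 9, set 1) → MISS  vc=[15]
5: 0x24 (blk 9, set 1) → L1-HIT  vc=[15]
6: 0x27 (blk 9, set 1) → L1-HIT  vc=[15]
7: 0x24 (blk 9, set 1) → L1-HIT  vc=[15]
8: 0x24 (blk 9, set 1) → L1-HIT  vc=[15]
9: 0xe (blk 3, set 1) → MISS  vc=[15, 9]
10: 0x14 (blk 5, set 1) → MISS  vc=[15, 9, 3]
11: 0xe (blk 3, set 1) → VC-HIT  vc=[15, 9, 5]
12: 0xe (blk 3, set 1) → L1-HIT  vc=[15, 9, 5]
13: 0x17 (blk 5, set 1) → VC-HIT  vc=[15, 9, 3]
14: 0xe (blk 3, set 1) → VC-HIT  vc=[15, 9, 5]

MISSES = 4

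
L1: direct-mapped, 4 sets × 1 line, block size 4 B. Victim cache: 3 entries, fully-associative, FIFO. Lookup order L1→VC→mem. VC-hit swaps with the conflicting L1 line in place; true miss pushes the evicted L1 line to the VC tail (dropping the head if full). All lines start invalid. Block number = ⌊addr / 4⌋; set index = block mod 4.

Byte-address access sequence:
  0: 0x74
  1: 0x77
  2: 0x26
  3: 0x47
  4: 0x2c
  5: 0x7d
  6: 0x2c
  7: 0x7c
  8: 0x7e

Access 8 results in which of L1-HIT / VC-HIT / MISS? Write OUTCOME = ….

#0 0x74→b29/s1 MISS; vc=[]
#1 0x77→b29/s1 L1-HIT; vc=[]
#2 0x26→b9/s1 MISS; vc=[29]
#3 0x47→b17/s1 MISS; vc=[29,9]
#4 0x2c→b11/s3 MISS; vc=[29,9]
#5 0x7d→b31/s3 MISS; vc=[29,9,11]
#6 0x2c→b11/s3 VC-HIT; vc=[29,9,31]
#7 0x7c→b31/s3 VC-HIT; vc=[29,9,11]
#8 0x7e→b31/s3 L1-HIT; vc=[29,9,11]

OUTCOME = L1-HIT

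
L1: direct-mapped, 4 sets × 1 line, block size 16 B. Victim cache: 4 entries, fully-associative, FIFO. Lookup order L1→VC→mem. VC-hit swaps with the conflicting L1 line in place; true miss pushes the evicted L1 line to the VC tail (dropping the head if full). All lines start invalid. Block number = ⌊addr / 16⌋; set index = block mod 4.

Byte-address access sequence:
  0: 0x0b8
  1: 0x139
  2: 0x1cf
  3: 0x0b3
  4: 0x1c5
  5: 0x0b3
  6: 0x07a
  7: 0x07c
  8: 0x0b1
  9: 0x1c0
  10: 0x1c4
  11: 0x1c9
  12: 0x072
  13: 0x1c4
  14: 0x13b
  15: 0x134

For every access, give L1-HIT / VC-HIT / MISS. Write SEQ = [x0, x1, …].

SEQ = [MISS, MISS, MISS, VC-HIT, L1-HIT, L1-HIT, MISS, L1-HIT, VC-HIT, L1-HIT, L1-HIT, L1-HIT, VC-HIT, L1-HIT, VC-HIT, L1-HIT]

#0 0xb8→b11/s3 MISS; vc=[]
#1 0x139→b19/s3 MISS; vc=[11]
#2 0x1cf→b28/s0 MISS; vc=[11]
#3 0xb3→b11/s3 VC-HIT; vc=[19]
#4 0x1c5→b28/s0 L1-HIT; vc=[19]
#5 0xb3→b11/s3 L1-HIT; vc=[19]
#6 0x7a→b7/s3 MISS; vc=[19,11]
#7 0x7c→b7/s3 L1-HIT; vc=[19,11]
#8 0xb1→b11/s3 VC-HIT; vc=[19,7]
#9 0x1c0→b28/s0 L1-HIT; vc=[19,7]
#10 0x1c4→b28/s0 L1-HIT; vc=[19,7]
#11 0x1c9→b28/s0 L1-HIT; vc=[19,7]
#12 0x72→b7/s3 VC-HIT; vc=[19,11]
#13 0x1c4→b28/s0 L1-HIT; vc=[19,11]
#14 0x13b→b19/s3 VC-HIT; vc=[7,11]
#15 0x134→b19/s3 L1-HIT; vc=[7,11]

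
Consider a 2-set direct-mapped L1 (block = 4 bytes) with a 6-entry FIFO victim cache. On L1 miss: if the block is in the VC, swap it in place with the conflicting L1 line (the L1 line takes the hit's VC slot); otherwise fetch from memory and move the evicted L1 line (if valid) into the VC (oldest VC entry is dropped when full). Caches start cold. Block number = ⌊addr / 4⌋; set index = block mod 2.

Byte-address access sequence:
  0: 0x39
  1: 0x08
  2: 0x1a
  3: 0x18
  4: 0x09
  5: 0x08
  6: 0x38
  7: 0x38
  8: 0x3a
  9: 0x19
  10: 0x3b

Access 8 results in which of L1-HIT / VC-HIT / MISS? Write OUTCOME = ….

  [0] addr=0x39 blk=14 s=0: MISS | VC []
  [1] addr=0x8 blk=2 s=0: MISS | VC [14]
  [2] addr=0x1a blk=6 s=0: MISS | VC [14, 2]
  [3] addr=0x18 blk=6 s=0: L1-HIT | VC [14, 2]
  [4] addr=0x9 blk=2 s=0: VC-HIT | VC [14, 6]
  [5] addr=0x8 blk=2 s=0: L1-HIT | VC [14, 6]
  [6] addr=0x38 blk=14 s=0: VC-HIT | VC [2, 6]
  [7] addr=0x38 blk=14 s=0: L1-HIT | VC [2, 6]
  [8] addr=0x3a blk=14 s=0: L1-HIT | VC [2, 6]
  [9] addr=0x19 blk=6 s=0: VC-HIT | VC [2, 14]
  [10] addr=0x3b blk=14 s=0: VC-HIT | VC [2, 6]

OUTCOME = L1-HIT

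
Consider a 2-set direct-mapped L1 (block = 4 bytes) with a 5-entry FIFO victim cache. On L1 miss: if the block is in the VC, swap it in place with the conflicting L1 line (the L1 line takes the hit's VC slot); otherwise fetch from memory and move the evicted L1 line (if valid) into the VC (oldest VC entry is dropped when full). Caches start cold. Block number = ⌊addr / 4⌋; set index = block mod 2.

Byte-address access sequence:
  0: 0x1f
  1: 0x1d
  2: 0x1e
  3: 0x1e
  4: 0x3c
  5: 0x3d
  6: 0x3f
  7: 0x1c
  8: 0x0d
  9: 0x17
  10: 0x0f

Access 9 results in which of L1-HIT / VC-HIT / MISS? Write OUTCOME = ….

  [0] addr=0x1f blk=7 s=1: MISS | VC []
  [1] addr=0x1d blk=7 s=1: L1-HIT | VC []
  [2] addr=0x1e blk=7 s=1: L1-HIT | VC []
  [3] addr=0x1e blk=7 s=1: L1-HIT | VC []
  [4] addr=0x3c blk=15 s=1: MISS | VC [7]
  [5] addr=0x3d blk=15 s=1: L1-HIT | VC [7]
  [6] addr=0x3f blk=15 s=1: L1-HIT | VC [7]
  [7] addr=0x1c blk=7 s=1: VC-HIT | VC [15]
  [8] addr=0xd blk=3 s=1: MISS | VC [15, 7]
  [9] addr=0x17 blk=5 s=1: MISS | VC [15, 7, 3]
  [10] addr=0xf blk=3 s=1: VC-HIT | VC [15, 7, 5]

OUTCOME = MISS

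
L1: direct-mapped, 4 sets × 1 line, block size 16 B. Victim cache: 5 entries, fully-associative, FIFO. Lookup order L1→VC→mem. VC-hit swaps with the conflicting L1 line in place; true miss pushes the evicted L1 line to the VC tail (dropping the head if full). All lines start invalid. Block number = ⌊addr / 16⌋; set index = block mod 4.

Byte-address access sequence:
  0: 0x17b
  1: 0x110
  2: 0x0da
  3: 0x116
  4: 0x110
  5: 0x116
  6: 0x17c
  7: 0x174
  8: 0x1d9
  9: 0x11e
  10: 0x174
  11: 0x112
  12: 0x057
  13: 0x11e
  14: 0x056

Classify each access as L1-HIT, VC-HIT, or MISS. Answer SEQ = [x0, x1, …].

SEQ = [MISS, MISS, MISS, VC-HIT, L1-HIT, L1-HIT, L1-HIT, L1-HIT, MISS, VC-HIT, L1-HIT, L1-HIT, MISS, VC-HIT, VC-HIT]

#0 0x17b→b23/s3 MISS; vc=[]
#1 0x110→b17/s1 MISS; vc=[]
#2 0xda→b13/s1 MISS; vc=[17]
#3 0x116→b17/s1 VC-HIT; vc=[13]
#4 0x110→b17/s1 L1-HIT; vc=[13]
#5 0x116→b17/s1 L1-HIT; vc=[13]
#6 0x17c→b23/s3 L1-HIT; vc=[13]
#7 0x174→b23/s3 L1-HIT; vc=[13]
#8 0x1d9→b29/s1 MISS; vc=[13,17]
#9 0x11e→b17/s1 VC-HIT; vc=[13,29]
#10 0x174→b23/s3 L1-HIT; vc=[13,29]
#11 0x112→b17/s1 L1-HIT; vc=[13,29]
#12 0x57→b5/s1 MISS; vc=[13,29,17]
#13 0x11e→b17/s1 VC-HIT; vc=[13,29,5]
#14 0x56→b5/s1 VC-HIT; vc=[13,29,17]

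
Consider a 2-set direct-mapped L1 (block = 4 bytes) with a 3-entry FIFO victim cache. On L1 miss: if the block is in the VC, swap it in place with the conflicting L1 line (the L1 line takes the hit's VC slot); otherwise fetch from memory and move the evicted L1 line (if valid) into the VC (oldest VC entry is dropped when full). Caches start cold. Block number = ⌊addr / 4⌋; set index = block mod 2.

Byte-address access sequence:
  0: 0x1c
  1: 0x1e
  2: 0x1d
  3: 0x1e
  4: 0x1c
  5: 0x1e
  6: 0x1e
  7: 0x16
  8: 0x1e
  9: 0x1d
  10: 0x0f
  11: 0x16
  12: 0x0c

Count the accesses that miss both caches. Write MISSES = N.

#0 0x1c→b7/s1 MISS; vc=[]
#1 0x1e→b7/s1 L1-HIT; vc=[]
#2 0x1d→b7/s1 L1-HIT; vc=[]
#3 0x1e→b7/s1 L1-HIT; vc=[]
#4 0x1c→b7/s1 L1-HIT; vc=[]
#5 0x1e→b7/s1 L1-HIT; vc=[]
#6 0x1e→b7/s1 L1-HIT; vc=[]
#7 0x16→b5/s1 MISS; vc=[7]
#8 0x1e→b7/s1 VC-HIT; vc=[5]
#9 0x1d→b7/s1 L1-HIT; vc=[5]
#10 0xf→b3/s1 MISS; vc=[5,7]
#11 0x16→b5/s1 VC-HIT; vc=[3,7]
#12 0xc→b3/s1 VC-HIT; vc=[5,7]

MISSES = 3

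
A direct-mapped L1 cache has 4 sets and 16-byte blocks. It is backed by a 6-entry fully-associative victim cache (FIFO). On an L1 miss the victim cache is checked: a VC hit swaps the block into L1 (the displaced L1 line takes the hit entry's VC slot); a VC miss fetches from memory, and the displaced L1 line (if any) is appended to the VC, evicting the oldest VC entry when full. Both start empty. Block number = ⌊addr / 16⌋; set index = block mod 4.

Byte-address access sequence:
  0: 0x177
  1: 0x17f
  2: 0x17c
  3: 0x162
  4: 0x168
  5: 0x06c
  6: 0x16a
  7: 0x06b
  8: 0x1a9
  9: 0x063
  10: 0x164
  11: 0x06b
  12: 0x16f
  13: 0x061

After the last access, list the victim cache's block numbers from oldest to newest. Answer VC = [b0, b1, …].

#0 0x177→b23/s3 MISS; vc=[]
#1 0x17f→b23/s3 L1-HIT; vc=[]
#2 0x17c→b23/s3 L1-HIT; vc=[]
#3 0x162→b22/s2 MISS; vc=[]
#4 0x168→b22/s2 L1-HIT; vc=[]
#5 0x6c→b6/s2 MISS; vc=[22]
#6 0x16a→b22/s2 VC-HIT; vc=[6]
#7 0x6b→b6/s2 VC-HIT; vc=[22]
#8 0x1a9→b26/s2 MISS; vc=[22,6]
#9 0x63→b6/s2 VC-HIT; vc=[22,26]
#10 0x164→b22/s2 VC-HIT; vc=[6,26]
#11 0x6b→b6/s2 VC-HIT; vc=[22,26]
#12 0x16f→b22/s2 VC-HIT; vc=[6,26]
#13 0x61→b6/s2 VC-HIT; vc=[22,26]

VC = [22, 26]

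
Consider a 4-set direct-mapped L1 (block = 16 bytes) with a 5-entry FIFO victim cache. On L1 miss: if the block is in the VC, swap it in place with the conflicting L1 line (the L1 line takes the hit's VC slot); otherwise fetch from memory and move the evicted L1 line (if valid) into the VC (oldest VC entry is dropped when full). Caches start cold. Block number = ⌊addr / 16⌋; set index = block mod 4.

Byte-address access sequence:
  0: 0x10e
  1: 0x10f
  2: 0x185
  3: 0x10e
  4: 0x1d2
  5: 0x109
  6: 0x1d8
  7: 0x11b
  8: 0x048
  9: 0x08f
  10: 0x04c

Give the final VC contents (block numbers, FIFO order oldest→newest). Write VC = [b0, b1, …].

0: 0x10e (blk 16, set 0) → MISS  vc=[]
1: 0x10f (blk 16, set 0) → L1-HIT  vc=[]
2: 0x185 (blk 24, set 0) → MISS  vc=[16]
3: 0x10e (blk 16, set 0) → VC-HIT  vc=[24]
4: 0x1d2 (blk 29, set 1) → MISS  vc=[24]
5: 0x109 (blk 16, set 0) → L1-HIT  vc=[24]
6: 0x1d8 (blk 29, set 1) → L1-HIT  vc=[24]
7: 0x11b (blk 17, set 1) → MISS  vc=[24, 29]
8: 0x48 (blk 4, set 0) → MISS  vc=[24, 29, 16]
9: 0x8f (blk 8, set 0) → MISS  vc=[24, 29, 16, 4]
10: 0x4c (blk 4, set 0) → VC-HIT  vc=[24, 29, 16, 8]

VC = [24, 29, 16, 8]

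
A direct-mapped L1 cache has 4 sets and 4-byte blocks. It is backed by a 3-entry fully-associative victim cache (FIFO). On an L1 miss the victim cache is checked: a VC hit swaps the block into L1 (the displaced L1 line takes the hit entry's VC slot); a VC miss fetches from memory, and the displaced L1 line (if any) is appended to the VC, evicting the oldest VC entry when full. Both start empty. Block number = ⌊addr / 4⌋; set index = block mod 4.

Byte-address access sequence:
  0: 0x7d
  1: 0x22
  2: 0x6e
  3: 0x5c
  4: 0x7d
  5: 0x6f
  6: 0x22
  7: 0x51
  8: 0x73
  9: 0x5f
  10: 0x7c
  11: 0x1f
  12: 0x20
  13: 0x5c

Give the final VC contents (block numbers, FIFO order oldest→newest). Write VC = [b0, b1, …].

VC = [7, 31, 28]

  [0] addr=0x7d blk=31 s=3: MISS | VC []
  [1] addr=0x22 blk=8 s=0: MISS | VC []
  [2] addr=0x6e blk=27 s=3: MISS | VC [31]
  [3] addr=0x5c blk=23 s=3: MISS | VC [31, 27]
  [4] addr=0x7d blk=31 s=3: VC-HIT | VC [23, 27]
  [5] addr=0x6f blk=27 s=3: VC-HIT | VC [23, 31]
  [6] addr=0x22 blk=8 s=0: L1-HIT | VC [23, 31]
  [7] addr=0x51 blk=20 s=0: MISS | VC [23, 31, 8]
  [8] addr=0x73 blk=28 s=0: MISS | VC [31, 8, 20]
  [9] addr=0x5f blk=23 s=3: MISS | VC [8, 20, 27]
  [10] addr=0x7c blk=31 s=3: MISS | VC [20, 27, 23]
  [11] addr=0x1f blk=7 s=3: MISS | VC [27, 23, 31]
  [12] addr=0x20 blk=8 s=0: MISS | VC [23, 31, 28]
  [13] addr=0x5c blk=23 s=3: VC-HIT | VC [7, 31, 28]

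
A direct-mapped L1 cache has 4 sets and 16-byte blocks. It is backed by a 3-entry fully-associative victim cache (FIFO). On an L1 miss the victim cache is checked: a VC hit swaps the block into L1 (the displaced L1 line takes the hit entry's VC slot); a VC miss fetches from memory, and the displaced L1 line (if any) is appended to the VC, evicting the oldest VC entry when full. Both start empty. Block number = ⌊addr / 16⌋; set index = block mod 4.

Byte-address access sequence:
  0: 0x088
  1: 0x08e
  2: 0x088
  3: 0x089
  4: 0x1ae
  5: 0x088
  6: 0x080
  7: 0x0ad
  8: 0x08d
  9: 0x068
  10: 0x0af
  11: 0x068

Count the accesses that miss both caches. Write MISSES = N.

0: 0x88 (blk 8, set 0) → MISS  vc=[]
1: 0x8e (blk 8, set 0) → L1-HIT  vc=[]
2: 0x88 (blk 8, set 0) → L1-HIT  vc=[]
3: 0x89 (blk 8, set 0) → L1-HIT  vc=[]
4: 0x1ae (blk 26, set 2) → MISS  vc=[]
5: 0x88 (blk 8, set 0) → L1-HIT  vc=[]
6: 0x80 (blk 8, set 0) → L1-HIT  vc=[]
7: 0xad (blk 10, set 2) → MISS  vc=[26]
8: 0x8d (blk 8, set 0) → L1-HIT  vc=[26]
9: 0x68 (blk 6, set 2) → MISS  vc=[26, 10]
10: 0xaf (blk 10, set 2) → VC-HIT  vc=[26, 6]
11: 0x68 (blk 6, set 2) → VC-HIT  vc=[26, 10]

MISSES = 4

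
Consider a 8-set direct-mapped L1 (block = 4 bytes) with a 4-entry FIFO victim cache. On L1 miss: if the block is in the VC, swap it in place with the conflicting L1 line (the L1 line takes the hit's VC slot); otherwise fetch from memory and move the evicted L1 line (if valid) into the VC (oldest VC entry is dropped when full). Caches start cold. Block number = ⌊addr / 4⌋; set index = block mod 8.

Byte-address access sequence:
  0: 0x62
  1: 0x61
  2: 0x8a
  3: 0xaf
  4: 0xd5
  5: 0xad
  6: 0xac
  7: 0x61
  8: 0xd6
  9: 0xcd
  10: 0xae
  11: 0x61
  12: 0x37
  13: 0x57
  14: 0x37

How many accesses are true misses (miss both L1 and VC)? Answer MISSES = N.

MISSES = 7

  [0] addr=0x62 blk=24 s=0: MISS | VC []
  [1] addr=0x61 blk=24 s=0: L1-HIT | VC []
  [2] addr=0x8a blk=34 s=2: MISS | VC []
  [3] addr=0xaf blk=43 s=3: MISS | VC []
  [4] addr=0xd5 blk=53 s=5: MISS | VC []
  [5] addr=0xad blk=43 s=3: L1-HIT | VC []
  [6] addr=0xac blk=43 s=3: L1-HIT | VC []
  [7] addr=0x61 blk=24 s=0: L1-HIT | VC []
  [8] addr=0xd6 blk=53 s=5: L1-HIT | VC []
  [9] addr=0xcd blk=51 s=3: MISS | VC [43]
  [10] addr=0xae blk=43 s=3: VC-HIT | VC [51]
  [11] addr=0x61 blk=24 s=0: L1-HIT | VC [51]
  [12] addr=0x37 blk=13 s=5: MISS | VC [51, 53]
  [13] addr=0x57 blk=21 s=5: MISS | VC [51, 53, 13]
  [14] addr=0x37 blk=13 s=5: VC-HIT | VC [51, 53, 21]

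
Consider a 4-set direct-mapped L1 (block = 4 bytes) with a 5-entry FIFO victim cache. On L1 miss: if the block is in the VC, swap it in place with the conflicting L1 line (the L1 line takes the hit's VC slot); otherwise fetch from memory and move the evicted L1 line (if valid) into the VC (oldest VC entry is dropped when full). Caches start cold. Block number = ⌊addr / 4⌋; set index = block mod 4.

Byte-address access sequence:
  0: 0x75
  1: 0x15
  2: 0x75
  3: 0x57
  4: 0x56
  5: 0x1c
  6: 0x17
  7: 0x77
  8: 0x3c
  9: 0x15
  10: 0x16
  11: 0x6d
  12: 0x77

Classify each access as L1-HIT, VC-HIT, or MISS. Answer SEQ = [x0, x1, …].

#0 0x75→b29/s1 MISS; vc=[]
#1 0x15→b5/s1 MISS; vc=[29]
#2 0x75→b29/s1 VC-HIT; vc=[5]
#3 0x57→b21/s1 MISS; vc=[5,29]
#4 0x56→b21/s1 L1-HIT; vc=[5,29]
#5 0x1c→b7/s3 MISS; vc=[5,29]
#6 0x17→b5/s1 VC-HIT; vc=[21,29]
#7 0x77→b29/s1 VC-HIT; vc=[21,5]
#8 0x3c→b15/s3 MISS; vc=[21,5,7]
#9 0x15→b5/s1 VC-HIT; vc=[21,29,7]
#10 0x16→b5/s1 L1-HIT; vc=[21,29,7]
#11 0x6d→b27/s3 MISS; vc=[21,29,7,15]
#12 0x77→b29/s1 VC-HIT; vc=[21,5,7,15]

SEQ = [MISS, MISS, VC-HIT, MISS, L1-HIT, MISS, VC-HIT, VC-HIT, MISS, VC-HIT, L1-HIT, MISS, VC-HIT]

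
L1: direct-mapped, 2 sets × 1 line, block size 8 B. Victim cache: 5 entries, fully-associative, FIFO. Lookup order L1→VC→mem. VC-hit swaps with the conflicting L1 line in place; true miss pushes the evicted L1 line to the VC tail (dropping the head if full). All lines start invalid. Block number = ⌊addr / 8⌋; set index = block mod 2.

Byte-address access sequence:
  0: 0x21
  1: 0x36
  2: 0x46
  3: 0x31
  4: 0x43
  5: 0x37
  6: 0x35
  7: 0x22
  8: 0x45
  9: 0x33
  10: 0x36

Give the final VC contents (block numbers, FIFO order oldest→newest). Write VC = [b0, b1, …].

VC = [8, 4]

0: 0x21 (blk 4, set 0) → MISS  vc=[]
1: 0x36 (blk 6, set 0) → MISS  vc=[4]
2: 0x46 (blk 8, set 0) → MISS  vc=[4, 6]
3: 0x31 (blk 6, set 0) → VC-HIT  vc=[4, 8]
4: 0x43 (blk 8, set 0) → VC-HIT  vc=[4, 6]
5: 0x37 (blk 6, set 0) → VC-HIT  vc=[4, 8]
6: 0x35 (blk 6, set 0) → L1-HIT  vc=[4, 8]
7: 0x22 (blk 4, set 0) → VC-HIT  vc=[6, 8]
8: 0x45 (blk 8, set 0) → VC-HIT  vc=[6, 4]
9: 0x33 (blk 6, set 0) → VC-HIT  vc=[8, 4]
10: 0x36 (blk 6, set 0) → L1-HIT  vc=[8, 4]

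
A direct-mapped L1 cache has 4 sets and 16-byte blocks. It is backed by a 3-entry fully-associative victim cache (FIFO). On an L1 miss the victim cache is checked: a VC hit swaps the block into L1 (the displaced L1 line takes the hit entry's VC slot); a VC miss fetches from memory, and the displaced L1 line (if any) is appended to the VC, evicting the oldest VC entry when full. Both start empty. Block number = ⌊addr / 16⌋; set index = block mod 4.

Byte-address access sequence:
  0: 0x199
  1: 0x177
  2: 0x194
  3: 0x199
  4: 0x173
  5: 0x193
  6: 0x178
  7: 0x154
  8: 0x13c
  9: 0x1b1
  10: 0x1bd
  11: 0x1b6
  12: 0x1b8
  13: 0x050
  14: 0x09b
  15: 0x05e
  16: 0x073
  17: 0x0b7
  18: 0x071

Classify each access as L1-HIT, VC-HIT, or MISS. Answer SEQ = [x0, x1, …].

SEQ = [MISS, MISS, L1-HIT, L1-HIT, L1-HIT, L1-HIT, L1-HIT, MISS, MISS, MISS, L1-HIT, L1-HIT, L1-HIT, MISS, MISS, VC-HIT, MISS, MISS, VC-HIT]

#0 0x199→b25/s1 MISS; vc=[]
#1 0x177→b23/s3 MISS; vc=[]
#2 0x194→b25/s1 L1-HIT; vc=[]
#3 0x199→b25/s1 L1-HIT; vc=[]
#4 0x173→b23/s3 L1-HIT; vc=[]
#5 0x193→b25/s1 L1-HIT; vc=[]
#6 0x178→b23/s3 L1-HIT; vc=[]
#7 0x154→b21/s1 MISS; vc=[25]
#8 0x13c→b19/s3 MISS; vc=[25,23]
#9 0x1b1→b27/s3 MISS; vc=[25,23,19]
#10 0x1bd→b27/s3 L1-HIT; vc=[25,23,19]
#11 0x1b6→b27/s3 L1-HIT; vc=[25,23,19]
#12 0x1b8→b27/s3 L1-HIT; vc=[25,23,19]
#13 0x50→b5/s1 MISS; vc=[23,19,21]
#14 0x9b→b9/s1 MISS; vc=[19,21,5]
#15 0x5e→b5/s1 VC-HIT; vc=[19,21,9]
#16 0x73→b7/s3 MISS; vc=[21,9,27]
#17 0xb7→b11/s3 MISS; vc=[9,27,7]
#18 0x71→b7/s3 VC-HIT; vc=[9,27,11]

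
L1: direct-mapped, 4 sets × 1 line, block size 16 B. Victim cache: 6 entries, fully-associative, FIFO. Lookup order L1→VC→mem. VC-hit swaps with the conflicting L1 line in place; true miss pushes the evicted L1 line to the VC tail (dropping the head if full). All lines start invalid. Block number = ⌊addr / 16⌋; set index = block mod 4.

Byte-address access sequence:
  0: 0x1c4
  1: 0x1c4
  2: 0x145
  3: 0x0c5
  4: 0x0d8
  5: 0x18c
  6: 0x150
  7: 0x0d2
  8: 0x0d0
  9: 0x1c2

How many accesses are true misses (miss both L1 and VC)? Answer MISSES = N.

MISSES = 6

  [0] addr=0x1c4 blk=28 s=0: MISS | VC []
  [1] addr=0x1c4 blk=28 s=0: L1-HIT | VC []
  [2] addr=0x145 blk=20 s=0: MISS | VC [28]
  [3] addr=0xc5 blk=12 s=0: MISS | VC [28, 20]
  [4] addr=0xd8 blk=13 s=1: MISS | VC [28, 20]
  [5] addr=0x18c blk=24 s=0: MISS | VC [28, 20, 12]
  [6] addr=0x150 blk=21 s=1: MISS | VC [28, 20, 12, 13]
  [7] addr=0xd2 blk=13 s=1: VC-HIT | VC [28, 20, 12, 21]
  [8] addr=0xd0 blk=13 s=1: L1-HIT | VC [28, 20, 12, 21]
  [9] addr=0x1c2 blk=28 s=0: VC-HIT | VC [24, 20, 12, 21]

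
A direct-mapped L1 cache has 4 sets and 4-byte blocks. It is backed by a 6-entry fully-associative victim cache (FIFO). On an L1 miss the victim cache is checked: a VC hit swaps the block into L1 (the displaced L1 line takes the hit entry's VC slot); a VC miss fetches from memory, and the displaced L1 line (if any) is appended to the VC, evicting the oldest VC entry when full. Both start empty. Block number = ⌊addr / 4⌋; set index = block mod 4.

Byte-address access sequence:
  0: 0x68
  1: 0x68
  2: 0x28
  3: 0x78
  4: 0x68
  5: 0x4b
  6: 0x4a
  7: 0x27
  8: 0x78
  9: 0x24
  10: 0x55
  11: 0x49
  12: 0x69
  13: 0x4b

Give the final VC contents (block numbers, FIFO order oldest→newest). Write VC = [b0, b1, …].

#0 0x68→b26/s2 MISS; vc=[]
#1 0x68→b26/s2 L1-HIT; vc=[]
#2 0x28→b10/s2 MISS; vc=[26]
#3 0x78→b30/s2 MISS; vc=[26,10]
#4 0x68→b26/s2 VC-HIT; vc=[30,10]
#5 0x4b→b18/s2 MISS; vc=[30,10,26]
#6 0x4a→b18/s2 L1-HIT; vc=[30,10,26]
#7 0x27→b9/s1 MISS; vc=[30,10,26]
#8 0x78→b30/s2 VC-HIT; vc=[18,10,26]
#9 0x24→b9/s1 L1-HIT; vc=[18,10,26]
#10 0x55→b21/s1 MISS; vc=[18,10,26,9]
#11 0x49→b18/s2 VC-HIT; vc=[30,10,26,9]
#12 0x69→b26/s2 VC-HIT; vc=[30,10,18,9]
#13 0x4b→b18/s2 VC-HIT; vc=[30,10,26,9]

VC = [30, 10, 26, 9]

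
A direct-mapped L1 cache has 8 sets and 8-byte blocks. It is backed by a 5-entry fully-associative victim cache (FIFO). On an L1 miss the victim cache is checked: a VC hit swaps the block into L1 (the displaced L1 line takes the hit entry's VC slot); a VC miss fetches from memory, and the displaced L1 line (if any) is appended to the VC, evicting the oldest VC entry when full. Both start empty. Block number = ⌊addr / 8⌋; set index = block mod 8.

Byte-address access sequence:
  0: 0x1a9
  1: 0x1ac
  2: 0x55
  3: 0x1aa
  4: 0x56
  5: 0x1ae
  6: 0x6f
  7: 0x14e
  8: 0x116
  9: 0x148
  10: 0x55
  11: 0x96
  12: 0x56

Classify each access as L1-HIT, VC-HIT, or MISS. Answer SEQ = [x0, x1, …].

#0 0x1a9→b53/s5 MISS; vc=[]
#1 0x1ac→b53/s5 L1-HIT; vc=[]
#2 0x55→b10/s2 MISS; vc=[]
#3 0x1aa→b53/s5 L1-HIT; vc=[]
#4 0x56→b10/s2 L1-HIT; vc=[]
#5 0x1ae→b53/s5 L1-HIT; vc=[]
#6 0x6f→b13/s5 MISS; vc=[53]
#7 0x14e→b41/s1 MISS; vc=[53]
#8 0x116→b34/s2 MISS; vc=[53,10]
#9 0x148→b41/s1 L1-HIT; vc=[53,10]
#10 0x55→b10/s2 VC-HIT; vc=[53,34]
#11 0x96→b18/s2 MISS; vc=[53,34,10]
#12 0x56→b10/s2 VC-HIT; vc=[53,34,18]

SEQ = [MISS, L1-HIT, MISS, L1-HIT, L1-HIT, L1-HIT, MISS, MISS, MISS, L1-HIT, VC-HIT, MISS, VC-HIT]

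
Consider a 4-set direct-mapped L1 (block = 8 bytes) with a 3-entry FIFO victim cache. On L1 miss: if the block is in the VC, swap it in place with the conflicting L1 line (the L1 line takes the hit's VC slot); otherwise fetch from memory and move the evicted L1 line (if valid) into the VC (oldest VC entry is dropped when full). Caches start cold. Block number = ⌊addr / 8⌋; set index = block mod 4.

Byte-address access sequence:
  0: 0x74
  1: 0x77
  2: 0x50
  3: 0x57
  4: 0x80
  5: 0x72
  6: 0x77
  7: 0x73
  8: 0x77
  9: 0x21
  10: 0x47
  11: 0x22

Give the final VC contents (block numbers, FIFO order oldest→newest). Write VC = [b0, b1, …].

#0 0x74→b14/s2 MISS; vc=[]
#1 0x77→b14/s2 L1-HIT; vc=[]
#2 0x50→b10/s2 MISS; vc=[14]
#3 0x57→b10/s2 L1-HIT; vc=[14]
#4 0x80→b16/s0 MISS; vc=[14]
#5 0x72→b14/s2 VC-HIT; vc=[10]
#6 0x77→b14/s2 L1-HIT; vc=[10]
#7 0x73→b14/s2 L1-HIT; vc=[10]
#8 0x77→b14/s2 L1-HIT; vc=[10]
#9 0x21→b4/s0 MISS; vc=[10,16]
#10 0x47→b8/s0 MISS; vc=[10,16,4]
#11 0x22→b4/s0 VC-HIT; vc=[10,16,8]

VC = [10, 16, 8]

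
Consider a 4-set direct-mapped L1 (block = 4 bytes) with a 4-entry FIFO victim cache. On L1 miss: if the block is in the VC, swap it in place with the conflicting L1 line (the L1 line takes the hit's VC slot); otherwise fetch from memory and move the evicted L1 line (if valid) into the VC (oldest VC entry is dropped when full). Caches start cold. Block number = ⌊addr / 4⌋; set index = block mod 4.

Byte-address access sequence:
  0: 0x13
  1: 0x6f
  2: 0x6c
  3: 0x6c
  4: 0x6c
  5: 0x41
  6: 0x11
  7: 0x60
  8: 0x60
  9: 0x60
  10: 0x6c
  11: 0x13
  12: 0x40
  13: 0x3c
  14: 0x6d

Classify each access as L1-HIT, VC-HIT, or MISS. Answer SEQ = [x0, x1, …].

  [0] addr=0x13 blk=4 s=0: MISS | VC []
  [1] addr=0x6f blk=27 s=3: MISS | VC []
  [2] addr=0x6c blk=27 s=3: L1-HIT | VC []
  [3] addr=0x6c blk=27 s=3: L1-HIT | VC []
  [4] addr=0x6c blk=27 s=3: L1-HIT | VC []
  [5] addr=0x41 blk=16 s=0: MISS | VC [4]
  [6] addr=0x11 blk=4 s=0: VC-HIT | VC [16]
  [7] addr=0x60 blk=24 s=0: MISS | VC [16, 4]
  [8] addr=0x60 blk=24 s=0: L1-HIT | VC [16, 4]
  [9] addr=0x60 blk=24 s=0: L1-HIT | VC [16, 4]
  [10] addr=0x6c blk=27 s=3: L1-HIT | VC [16, 4]
  [11] addr=0x13 blk=4 s=0: VC-HIT | VC [16, 24]
  [12] addr=0x40 blk=16 s=0: VC-HIT | VC [4, 24]
  [13] addr=0x3c blk=15 s=3: MISS | VC [4, 24, 27]
  [14] addr=0x6d blk=27 s=3: VC-HIT | VC [4, 24, 15]

SEQ = [MISS, MISS, L1-HIT, L1-HIT, L1-HIT, MISS, VC-HIT, MISS, L1-HIT, L1-HIT, L1-HIT, VC-HIT, VC-HIT, MISS, VC-HIT]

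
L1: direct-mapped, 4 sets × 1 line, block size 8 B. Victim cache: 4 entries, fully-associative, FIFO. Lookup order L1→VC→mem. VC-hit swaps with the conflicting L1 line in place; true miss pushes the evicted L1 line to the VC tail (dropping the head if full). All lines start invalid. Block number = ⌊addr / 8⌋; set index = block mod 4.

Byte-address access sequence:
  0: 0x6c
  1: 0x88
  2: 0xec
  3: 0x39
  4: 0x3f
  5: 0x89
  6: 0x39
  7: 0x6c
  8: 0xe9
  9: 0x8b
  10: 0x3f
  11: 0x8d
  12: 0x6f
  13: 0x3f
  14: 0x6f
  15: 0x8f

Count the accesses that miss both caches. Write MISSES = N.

#0 0x6c→b13/s1 MISS; vc=[]
#1 0x88→b17/s1 MISS; vc=[13]
#2 0xec→b29/s1 MISS; vc=[13,17]
#3 0x39→b7/s3 MISS; vc=[13,17]
#4 0x3f→b7/s3 L1-HIT; vc=[13,17]
#5 0x89→b17/s1 VC-HIT; vc=[13,29]
#6 0x39→b7/s3 L1-HIT; vc=[13,29]
#7 0x6c→b13/s1 VC-HIT; vc=[17,29]
#8 0xe9→b29/s1 VC-HIT; vc=[17,13]
#9 0x8b→b17/s1 VC-HIT; vc=[29,13]
#10 0x3f→b7/s3 L1-HIT; vc=[29,13]
#11 0x8d→b17/s1 L1-HIT; vc=[29,13]
#12 0x6f→b13/s1 VC-HIT; vc=[29,17]
#13 0x3f→b7/s3 L1-HIT; vc=[29,17]
#14 0x6f→b13/s1 L1-HIT; vc=[29,17]
#15 0x8f→b17/s1 VC-HIT; vc=[29,13]

MISSES = 4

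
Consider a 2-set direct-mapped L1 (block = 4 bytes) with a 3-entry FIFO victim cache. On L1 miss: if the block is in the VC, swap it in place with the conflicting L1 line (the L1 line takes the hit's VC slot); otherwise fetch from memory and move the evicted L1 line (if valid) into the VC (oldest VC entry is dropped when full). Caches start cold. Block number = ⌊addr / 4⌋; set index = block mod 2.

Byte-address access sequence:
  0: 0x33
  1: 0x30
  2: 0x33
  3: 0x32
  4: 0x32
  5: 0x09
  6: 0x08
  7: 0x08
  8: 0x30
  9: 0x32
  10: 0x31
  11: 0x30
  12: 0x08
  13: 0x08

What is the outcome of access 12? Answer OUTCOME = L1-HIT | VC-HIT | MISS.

OUTCOME = VC-HIT

0: 0x33 (blk 12, set 0) → MISS  vc=[]
1: 0x30 (blk 12, set 0) → L1-HIT  vc=[]
2: 0x33 (blk 12, set 0) → L1-HIT  vc=[]
3: 0x32 (blk 12, set 0) → L1-HIT  vc=[]
4: 0x32 (blk 12, set 0) → L1-HIT  vc=[]
5: 0x9 (blk 2, set 0) → MISS  vc=[12]
6: 0x8 (blk 2, set 0) → L1-HIT  vc=[12]
7: 0x8 (blk 2, set 0) → L1-HIT  vc=[12]
8: 0x30 (blk 12, set 0) → VC-HIT  vc=[2]
9: 0x32 (blk 12, set 0) → L1-HIT  vc=[2]
10: 0x31 (blk 12, set 0) → L1-HIT  vc=[2]
11: 0x30 (blk 12, set 0) → L1-HIT  vc=[2]
12: 0x8 (blk 2, set 0) → VC-HIT  vc=[12]
13: 0x8 (blk 2, set 0) → L1-HIT  vc=[12]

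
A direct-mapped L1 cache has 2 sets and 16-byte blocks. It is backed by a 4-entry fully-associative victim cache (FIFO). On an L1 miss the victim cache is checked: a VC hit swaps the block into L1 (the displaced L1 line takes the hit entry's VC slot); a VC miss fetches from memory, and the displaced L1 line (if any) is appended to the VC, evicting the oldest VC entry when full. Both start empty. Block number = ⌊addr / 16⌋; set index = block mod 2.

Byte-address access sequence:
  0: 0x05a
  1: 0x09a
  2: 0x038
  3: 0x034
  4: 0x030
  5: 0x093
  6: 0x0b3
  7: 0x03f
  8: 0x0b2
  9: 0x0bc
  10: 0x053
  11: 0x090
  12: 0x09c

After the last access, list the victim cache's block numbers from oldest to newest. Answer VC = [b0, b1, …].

VC = [11, 3, 5]

  [0] addr=0x5a blk=5 s=1: MISS | VC []
  [1] addr=0x9a blk=9 s=1: MISS | VC [5]
  [2] addr=0x38 blk=3 s=1: MISS | VC [5, 9]
  [3] addr=0x34 blk=3 s=1: L1-HIT | VC [5, 9]
  [4] addr=0x30 blk=3 s=1: L1-HIT | VC [5, 9]
  [5] addr=0x93 blk=9 s=1: VC-HIT | VC [5, 3]
  [6] addr=0xb3 blk=11 s=1: MISS | VC [5, 3, 9]
  [7] addr=0x3f blk=3 s=1: VC-HIT | VC [5, 11, 9]
  [8] addr=0xb2 blk=11 s=1: VC-HIT | VC [5, 3, 9]
  [9] addr=0xbc blk=11 s=1: L1-HIT | VC [5, 3, 9]
  [10] addr=0x53 blk=5 s=1: VC-HIT | VC [11, 3, 9]
  [11] addr=0x90 blk=9 s=1: VC-HIT | VC [11, 3, 5]
  [12] addr=0x9c blk=9 s=1: L1-HIT | VC [11, 3, 5]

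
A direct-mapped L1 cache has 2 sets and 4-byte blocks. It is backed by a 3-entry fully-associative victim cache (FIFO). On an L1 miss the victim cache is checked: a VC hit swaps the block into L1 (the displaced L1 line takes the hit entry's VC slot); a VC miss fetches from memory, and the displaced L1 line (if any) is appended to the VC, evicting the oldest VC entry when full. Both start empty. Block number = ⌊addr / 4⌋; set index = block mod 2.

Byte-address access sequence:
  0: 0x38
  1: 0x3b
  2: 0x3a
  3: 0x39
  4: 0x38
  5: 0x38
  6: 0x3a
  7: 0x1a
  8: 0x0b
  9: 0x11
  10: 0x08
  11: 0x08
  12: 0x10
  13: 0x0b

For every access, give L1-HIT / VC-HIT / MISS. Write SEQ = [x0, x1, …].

  [0] addr=0x38 blk=14 s=0: MISS | VC []
  [1] addr=0x3b blk=14 s=0: L1-HIT | VC []
  [2] addr=0x3a blk=14 s=0: L1-HIT | VC []
  [3] addr=0x39 blk=14 s=0: L1-HIT | VC []
  [4] addr=0x38 blk=14 s=0: L1-HIT | VC []
  [5] addr=0x38 blk=14 s=0: L1-HIT | VC []
  [6] addr=0x3a blk=14 s=0: L1-HIT | VC []
  [7] addr=0x1a blk=6 s=0: MISS | VC [14]
  [8] addr=0xb blk=2 s=0: MISS | VC [14, 6]
  [9] addr=0x11 blk=4 s=0: MISS | VC [14, 6, 2]
  [10] addr=0x8 blk=2 s=0: VC-HIT | VC [14, 6, 4]
  [11] addr=0x8 blk=2 s=0: L1-HIT | VC [14, 6, 4]
  [12] addr=0x10 blk=4 s=0: VC-HIT | VC [14, 6, 2]
  [13] addr=0xb blk=2 s=0: VC-HIT | VC [14, 6, 4]

SEQ = [MISS, L1-HIT, L1-HIT, L1-HIT, L1-HIT, L1-HIT, L1-HIT, MISS, MISS, MISS, VC-HIT, L1-HIT, VC-HIT, VC-HIT]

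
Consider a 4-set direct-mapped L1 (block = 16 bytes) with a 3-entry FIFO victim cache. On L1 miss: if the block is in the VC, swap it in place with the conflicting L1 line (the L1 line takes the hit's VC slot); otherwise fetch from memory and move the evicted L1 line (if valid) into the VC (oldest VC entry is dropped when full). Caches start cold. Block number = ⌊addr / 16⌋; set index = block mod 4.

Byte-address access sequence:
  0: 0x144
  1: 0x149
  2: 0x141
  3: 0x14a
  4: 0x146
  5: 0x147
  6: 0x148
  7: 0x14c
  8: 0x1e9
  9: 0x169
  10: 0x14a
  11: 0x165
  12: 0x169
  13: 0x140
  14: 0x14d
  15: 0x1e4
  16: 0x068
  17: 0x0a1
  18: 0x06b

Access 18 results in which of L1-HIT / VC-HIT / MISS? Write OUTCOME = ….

#0 0x144→b20/s0 MISS; vc=[]
#1 0x149→b20/s0 L1-HIT; vc=[]
#2 0x141→b20/s0 L1-HIT; vc=[]
#3 0x14a→b20/s0 L1-HIT; vc=[]
#4 0x146→b20/s0 L1-HIT; vc=[]
#5 0x147→b20/s0 L1-HIT; vc=[]
#6 0x148→b20/s0 L1-HIT; vc=[]
#7 0x14c→b20/s0 L1-HIT; vc=[]
#8 0x1e9→b30/s2 MISS; vc=[]
#9 0x169→b22/s2 MISS; vc=[30]
#10 0x14a→b20/s0 L1-HIT; vc=[30]
#11 0x165→b22/s2 L1-HIT; vc=[30]
#12 0x169→b22/s2 L1-HIT; vc=[30]
#13 0x140→b20/s0 L1-HIT; vc=[30]
#14 0x14d→b20/s0 L1-HIT; vc=[30]
#15 0x1e4→b30/s2 VC-HIT; vc=[22]
#16 0x68→b6/s2 MISS; vc=[22,30]
#17 0xa1→b10/s2 MISS; vc=[22,30,6]
#18 0x6b→b6/s2 VC-HIT; vc=[22,30,10]

OUTCOME = VC-HIT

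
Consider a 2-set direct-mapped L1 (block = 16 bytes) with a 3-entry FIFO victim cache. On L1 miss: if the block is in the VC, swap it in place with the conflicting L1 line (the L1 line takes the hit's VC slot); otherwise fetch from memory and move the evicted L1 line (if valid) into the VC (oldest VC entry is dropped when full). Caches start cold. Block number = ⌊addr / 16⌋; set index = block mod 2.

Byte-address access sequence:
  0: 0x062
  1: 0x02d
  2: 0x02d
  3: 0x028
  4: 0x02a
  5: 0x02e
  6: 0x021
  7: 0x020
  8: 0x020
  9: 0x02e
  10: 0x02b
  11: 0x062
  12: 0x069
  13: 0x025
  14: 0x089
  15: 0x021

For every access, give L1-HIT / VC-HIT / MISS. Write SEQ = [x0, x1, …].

SEQ = [MISS, MISS, L1-HIT, L1-HIT, L1-HIT, L1-HIT, L1-HIT, L1-HIT, L1-HIT, L1-HIT, L1-HIT, VC-HIT, L1-HIT, VC-HIT, MISS, VC-HIT]

0: 0x62 (blk 6, set 0) → MISS  vc=[]
1: 0x2d (blk 2, set 0) → MISS  vc=[6]
2: 0x2d (blk 2, set 0) → L1-HIT  vc=[6]
3: 0x28 (blk 2, set 0) → L1-HIT  vc=[6]
4: 0x2a (blk 2, set 0) → L1-HIT  vc=[6]
5: 0x2e (blk 2, set 0) → L1-HIT  vc=[6]
6: 0x21 (blk 2, set 0) → L1-HIT  vc=[6]
7: 0x20 (blk 2, set 0) → L1-HIT  vc=[6]
8: 0x20 (blk 2, set 0) → L1-HIT  vc=[6]
9: 0x2e (blk 2, set 0) → L1-HIT  vc=[6]
10: 0x2b (blk 2, set 0) → L1-HIT  vc=[6]
11: 0x62 (blk 6, set 0) → VC-HIT  vc=[2]
12: 0x69 (blk 6, set 0) → L1-HIT  vc=[2]
13: 0x25 (blk 2, set 0) → VC-HIT  vc=[6]
14: 0x89 (blk 8, set 0) → MISS  vc=[6, 2]
15: 0x21 (blk 2, set 0) → VC-HIT  vc=[6, 8]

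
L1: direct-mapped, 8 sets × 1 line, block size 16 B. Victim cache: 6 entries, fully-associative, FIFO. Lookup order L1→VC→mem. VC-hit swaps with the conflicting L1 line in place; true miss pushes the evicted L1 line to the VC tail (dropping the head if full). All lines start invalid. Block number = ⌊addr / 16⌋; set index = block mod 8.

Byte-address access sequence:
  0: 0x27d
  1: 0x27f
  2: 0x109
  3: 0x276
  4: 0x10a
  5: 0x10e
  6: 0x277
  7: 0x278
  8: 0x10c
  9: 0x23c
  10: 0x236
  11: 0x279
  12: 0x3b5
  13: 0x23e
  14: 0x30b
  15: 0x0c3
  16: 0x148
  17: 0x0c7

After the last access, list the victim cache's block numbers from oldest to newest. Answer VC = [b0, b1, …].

  [0] addr=0x27d blk=39 s=7: MISS | VC []
  [1] addr=0x27f blk=39 s=7: L1-HIT | VC []
  [2] addr=0x109 blk=16 s=0: MISS | VC []
  [3] addr=0x276 blk=39 s=7: L1-HIT | VC []
  [4] addr=0x10a blk=16 s=0: L1-HIT | VC []
  [5] addr=0x10e blk=16 s=0: L1-HIT | VC []
  [6] addr=0x277 blk=39 s=7: L1-HIT | VC []
  [7] addr=0x278 blk=39 s=7: L1-HIT | VC []
  [8] addr=0x10c blk=16 s=0: L1-HIT | VC []
  [9] addr=0x23c blk=35 s=3: MISS | VC []
  [10] addr=0x236 blk=35 s=3: L1-HIT | VC []
  [11] addr=0x279 blk=39 s=7: L1-HIT | VC []
  [12] addr=0x3b5 blk=59 s=3: MISS | VC [35]
  [13] addr=0x23e blk=35 s=3: VC-HIT | VC [59]
  [14] addr=0x30b blk=48 s=0: MISS | VC [59, 16]
  [15] addr=0xc3 blk=12 s=4: MISS | VC [59, 16]
  [16] addr=0x148 blk=20 s=4: MISS | VC [59, 16, 12]
  [17] addr=0xc7 blk=12 s=4: VC-HIT | VC [59, 16, 20]

VC = [59, 16, 20]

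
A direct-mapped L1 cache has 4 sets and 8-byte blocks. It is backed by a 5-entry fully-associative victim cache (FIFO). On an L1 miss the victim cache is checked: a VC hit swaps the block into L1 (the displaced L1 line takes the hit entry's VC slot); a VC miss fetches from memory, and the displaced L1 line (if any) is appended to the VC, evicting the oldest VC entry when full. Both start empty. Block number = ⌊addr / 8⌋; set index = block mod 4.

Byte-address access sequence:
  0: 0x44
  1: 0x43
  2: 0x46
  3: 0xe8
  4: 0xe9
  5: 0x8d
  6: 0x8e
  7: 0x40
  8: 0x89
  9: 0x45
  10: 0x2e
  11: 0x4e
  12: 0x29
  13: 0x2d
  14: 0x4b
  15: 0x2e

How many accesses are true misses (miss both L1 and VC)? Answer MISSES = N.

#0 0x44→b8/s0 MISS; vc=[]
#1 0x43→b8/s0 L1-HIT; vc=[]
#2 0x46→b8/s0 L1-HIT; vc=[]
#3 0xe8→b29/s1 MISS; vc=[]
#4 0xe9→b29/s1 L1-HIT; vc=[]
#5 0x8d→b17/s1 MISS; vc=[29]
#6 0x8e→b17/s1 L1-HIT; vc=[29]
#7 0x40→b8/s0 L1-HIT; vc=[29]
#8 0x89→b17/s1 L1-HIT; vc=[29]
#9 0x45→b8/s0 L1-HIT; vc=[29]
#10 0x2e→b5/s1 MISS; vc=[29,17]
#11 0x4e→b9/s1 MISS; vc=[29,17,5]
#12 0x29→b5/s1 VC-HIT; vc=[29,17,9]
#13 0x2d→b5/s1 L1-HIT; vc=[29,17,9]
#14 0x4b→b9/s1 VC-HIT; vc=[29,17,5]
#15 0x2e→b5/s1 VC-HIT; vc=[29,17,9]

MISSES = 5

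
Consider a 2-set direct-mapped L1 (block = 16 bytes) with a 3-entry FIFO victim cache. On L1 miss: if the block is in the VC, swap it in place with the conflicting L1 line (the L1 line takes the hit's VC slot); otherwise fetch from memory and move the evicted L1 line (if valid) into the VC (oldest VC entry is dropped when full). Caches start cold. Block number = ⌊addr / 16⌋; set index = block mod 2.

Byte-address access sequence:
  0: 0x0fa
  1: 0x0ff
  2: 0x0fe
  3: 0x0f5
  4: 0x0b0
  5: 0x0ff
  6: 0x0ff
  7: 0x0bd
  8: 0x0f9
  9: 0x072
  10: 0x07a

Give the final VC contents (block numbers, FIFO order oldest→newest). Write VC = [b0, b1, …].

#0 0xfa→b15/s1 MISS; vc=[]
#1 0xff→b15/s1 L1-HIT; vc=[]
#2 0xfe→b15/s1 L1-HIT; vc=[]
#3 0xf5→b15/s1 L1-HIT; vc=[]
#4 0xb0→b11/s1 MISS; vc=[15]
#5 0xff→b15/s1 VC-HIT; vc=[11]
#6 0xff→b15/s1 L1-HIT; vc=[11]
#7 0xbd→b11/s1 VC-HIT; vc=[15]
#8 0xf9→b15/s1 VC-HIT; vc=[11]
#9 0x72→b7/s1 MISS; vc=[11,15]
#10 0x7a→b7/s1 L1-HIT; vc=[11,15]

VC = [11, 15]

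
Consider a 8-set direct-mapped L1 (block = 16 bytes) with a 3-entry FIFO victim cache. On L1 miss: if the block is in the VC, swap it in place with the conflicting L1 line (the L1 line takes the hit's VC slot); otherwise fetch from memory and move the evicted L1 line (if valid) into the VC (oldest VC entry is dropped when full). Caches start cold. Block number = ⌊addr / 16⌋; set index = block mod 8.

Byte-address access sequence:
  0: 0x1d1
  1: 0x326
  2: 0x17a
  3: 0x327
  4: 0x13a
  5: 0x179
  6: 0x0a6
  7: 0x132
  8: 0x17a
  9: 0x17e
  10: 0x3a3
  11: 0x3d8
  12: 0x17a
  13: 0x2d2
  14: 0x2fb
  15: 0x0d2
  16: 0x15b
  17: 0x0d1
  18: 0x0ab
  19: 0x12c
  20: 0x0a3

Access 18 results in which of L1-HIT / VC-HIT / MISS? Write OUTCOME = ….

0: 0x1d1 (blk 29, set 5) → MISS  vc=[]
1: 0x326 (blk 50, set 2) → MISS  vc=[]
2: 0x17a (blk 23, set 7) → MISS  vc=[]
3: 0x327 (blk 50, set 2) → L1-HIT  vc=[]
4: 0x13a (blk 19, set 3) → MISS  vc=[]
5: 0x179 (blk 23, set 7) → L1-HIT  vc=[]
6: 0xa6 (blk 10, set 2) → MISS  vc=[50]
7: 0x132 (blk 19, set 3) → L1-HIT  vc=[50]
8: 0x17a (blk 23, set 7) → L1-HIT  vc=[50]
9: 0x17e (blk 23, set 7) → L1-HIT  vc=[50]
10: 0x3a3 (blk 58, set 2) → MISS  vc=[50, 10]
11: 0x3d8 (blk 61, set 5) → MISS  vc=[50, 10, 29]
12: 0x17a (blk 23, set 7) → L1-HIT  vc=[50, 10, 29]
13: 0x2d2 (blk 45, set 5) → MISS  vc=[10, 29, 61]
14: 0x2fb (blk 47, set 7) → MISS  vc=[29, 61, 23]
15: 0xd2 (blk 13, set 5) → MISS  vc=[61, 23, 45]
16: 0x15b (blk 21, set 5) → MISS  vc=[23, 45, 13]
17: 0xd1 (blk 13, set 5) → VC-HIT  vc=[23, 45, 21]
18: 0xab (blk 10, set 2) → MISS  vc=[45, 21, 58]
19: 0x12c (blk 18, set 2) → MISS  vc=[21, 58, 10]
20: 0xa3 (blk 10, set 2) → VC-HIT  vc=[21, 58, 18]

OUTCOME = MISS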